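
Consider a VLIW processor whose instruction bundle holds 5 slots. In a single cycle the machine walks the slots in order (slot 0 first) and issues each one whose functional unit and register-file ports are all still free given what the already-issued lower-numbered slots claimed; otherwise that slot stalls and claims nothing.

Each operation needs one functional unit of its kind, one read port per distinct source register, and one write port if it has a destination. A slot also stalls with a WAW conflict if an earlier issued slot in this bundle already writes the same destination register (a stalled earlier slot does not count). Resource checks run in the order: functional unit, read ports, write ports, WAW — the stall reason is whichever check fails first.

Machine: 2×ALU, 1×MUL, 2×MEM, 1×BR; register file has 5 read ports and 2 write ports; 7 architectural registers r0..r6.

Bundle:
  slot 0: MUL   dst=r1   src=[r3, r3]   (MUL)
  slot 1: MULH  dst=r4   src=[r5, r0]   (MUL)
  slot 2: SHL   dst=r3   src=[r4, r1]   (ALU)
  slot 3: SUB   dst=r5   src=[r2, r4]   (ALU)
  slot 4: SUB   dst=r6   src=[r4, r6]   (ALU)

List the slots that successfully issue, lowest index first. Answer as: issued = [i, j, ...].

issued = [0, 2]

  0. MUL→r1 ⇒ go  {2A/0Mu/2Ld/1B | 4r 1w}
  1. MUL→r4 ⇒ no(FU)  {2A/0Mu/2Ld/1B | 4r 1w}
  2. ALU→r3 ⇒ go  {1A/0Mu/2Ld/1B | 2r 0w}
  3. ALU→r5 ⇒ no(WR_PORT)  {1A/0Mu/2Ld/1B | 2r 0w}
  4. ALU→r6 ⇒ no(WR_PORT)  {1A/0Mu/2Ld/1B | 2r 0w}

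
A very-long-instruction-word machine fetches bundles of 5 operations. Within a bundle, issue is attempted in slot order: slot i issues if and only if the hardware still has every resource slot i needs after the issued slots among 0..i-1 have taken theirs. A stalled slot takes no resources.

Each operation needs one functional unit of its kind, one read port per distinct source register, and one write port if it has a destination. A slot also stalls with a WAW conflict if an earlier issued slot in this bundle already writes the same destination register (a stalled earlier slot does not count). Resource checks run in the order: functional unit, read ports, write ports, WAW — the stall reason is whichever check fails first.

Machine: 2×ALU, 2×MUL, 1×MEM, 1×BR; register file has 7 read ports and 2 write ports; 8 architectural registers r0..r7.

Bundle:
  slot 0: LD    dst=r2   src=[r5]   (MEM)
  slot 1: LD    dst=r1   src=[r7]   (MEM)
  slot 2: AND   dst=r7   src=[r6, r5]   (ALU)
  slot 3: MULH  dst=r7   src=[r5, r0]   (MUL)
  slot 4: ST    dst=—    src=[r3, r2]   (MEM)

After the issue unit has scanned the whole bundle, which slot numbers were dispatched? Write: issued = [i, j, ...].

  0. MEM→r2 ⇒ go  {2A/2Mu/0Ld/1B | 6r 1w}
  1. MEM→r1 ⇒ no(FU)  {2A/2Mu/0Ld/1B | 6r 1w}
  2. ALU→r7 ⇒ go  {1A/2Mu/0Ld/1B | 4r 0w}
  3. MUL→r7 ⇒ no(WR_PORT)  {1A/2Mu/0Ld/1B | 4r 0w}
  4. MEM ⇒ no(FU)  {1A/2Mu/0Ld/1B | 4r 0w}

issued = [0, 2]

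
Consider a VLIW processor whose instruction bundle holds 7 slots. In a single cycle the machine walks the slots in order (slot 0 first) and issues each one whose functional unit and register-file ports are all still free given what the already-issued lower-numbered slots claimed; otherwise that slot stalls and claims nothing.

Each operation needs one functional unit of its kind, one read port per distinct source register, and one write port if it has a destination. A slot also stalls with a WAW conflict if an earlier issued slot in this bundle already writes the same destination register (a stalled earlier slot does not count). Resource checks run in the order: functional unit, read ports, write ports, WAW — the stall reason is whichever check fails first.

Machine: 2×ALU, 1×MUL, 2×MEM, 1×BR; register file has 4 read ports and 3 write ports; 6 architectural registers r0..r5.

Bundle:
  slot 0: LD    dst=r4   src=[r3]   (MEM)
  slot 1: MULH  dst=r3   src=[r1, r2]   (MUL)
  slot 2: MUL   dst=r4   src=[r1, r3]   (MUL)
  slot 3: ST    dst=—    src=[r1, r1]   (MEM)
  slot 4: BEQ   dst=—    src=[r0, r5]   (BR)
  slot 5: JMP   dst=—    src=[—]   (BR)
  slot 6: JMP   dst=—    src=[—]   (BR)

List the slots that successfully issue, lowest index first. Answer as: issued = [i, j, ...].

issued = [0, 1, 3, 5]

(0) want 1×MEM +1rd +1wr — yes → AL2|MU1|ME1|BR1|rd3|wr2
(1) want 1×MUL +2rd +1wr — yes → AL2|MU0|ME1|BR1|rd1|wr1
(2) want 1×MUL +2rd +1wr — FU → AL2|MU0|ME1|BR1|rd1|wr1
(3) want 1×MEM +1rd +0wr — yes → AL2|MU0|ME0|BR1|rd0|wr1
(4) want 1×BR +2rd +0wr — RD_PORT → AL2|MU0|ME0|BR1|rd0|wr1
(5) want 1×BR +0rd +0wr — yes → AL2|MU0|ME0|BR0|rd0|wr1
(6) want 1×BR +0rd +0wr — FU → AL2|MU0|ME0|BR0|rd0|wr1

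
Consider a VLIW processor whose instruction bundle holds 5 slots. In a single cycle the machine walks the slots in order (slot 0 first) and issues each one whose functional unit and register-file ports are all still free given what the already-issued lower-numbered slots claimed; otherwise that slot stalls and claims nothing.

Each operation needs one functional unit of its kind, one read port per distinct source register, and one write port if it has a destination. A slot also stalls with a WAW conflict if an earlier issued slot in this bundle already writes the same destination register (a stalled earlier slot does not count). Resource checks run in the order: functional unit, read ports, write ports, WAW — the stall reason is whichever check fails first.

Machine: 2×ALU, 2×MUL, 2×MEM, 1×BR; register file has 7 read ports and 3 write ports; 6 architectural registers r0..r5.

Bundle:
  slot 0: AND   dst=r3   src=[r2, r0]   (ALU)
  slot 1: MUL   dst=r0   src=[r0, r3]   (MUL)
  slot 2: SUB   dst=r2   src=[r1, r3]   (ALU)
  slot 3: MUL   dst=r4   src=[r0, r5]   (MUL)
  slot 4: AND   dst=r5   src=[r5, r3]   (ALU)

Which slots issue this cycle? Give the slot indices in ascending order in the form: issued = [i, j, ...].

[0] ALU needs rd=2 wr=1: ok; after: ALU=1 MUL=2 MEM=2 BR=1, R=5, W=2
[1] MUL needs rd=2 wr=1: ok; after: ALU=1 MUL=1 MEM=2 BR=1, R=3, W=1
[2] ALU needs rd=2 wr=1: ok; after: ALU=0 MUL=1 MEM=2 BR=1, R=1, W=0
[3] MUL needs rd=2 wr=1: RD_PORT; after: ALU=0 MUL=1 MEM=2 BR=1, R=1, W=0
[4] ALU needs rd=2 wr=1: FU; after: ALU=0 MUL=1 MEM=2 BR=1, R=1, W=0

issued = [0, 1, 2]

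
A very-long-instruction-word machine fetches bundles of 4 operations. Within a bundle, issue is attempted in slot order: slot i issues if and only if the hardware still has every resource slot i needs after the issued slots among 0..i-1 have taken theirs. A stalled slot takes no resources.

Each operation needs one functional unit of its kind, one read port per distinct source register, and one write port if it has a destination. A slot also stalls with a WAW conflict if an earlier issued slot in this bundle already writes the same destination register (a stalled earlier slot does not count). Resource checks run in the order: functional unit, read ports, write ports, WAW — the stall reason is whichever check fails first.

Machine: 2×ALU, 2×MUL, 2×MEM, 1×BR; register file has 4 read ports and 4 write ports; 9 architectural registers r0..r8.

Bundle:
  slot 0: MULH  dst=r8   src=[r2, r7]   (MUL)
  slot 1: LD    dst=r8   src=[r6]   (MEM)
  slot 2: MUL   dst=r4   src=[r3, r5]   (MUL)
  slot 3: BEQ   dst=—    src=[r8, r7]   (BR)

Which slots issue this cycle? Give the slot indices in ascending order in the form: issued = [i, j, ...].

issued = [0, 2]

[0] MUL needs rd=2 wr=1: ok; after: ALU=2 MUL=1 MEM=2 BR=1, R=2, W=3
[1] MEM needs rd=1 wr=1: WAW; after: ALU=2 MUL=1 MEM=2 BR=1, R=2, W=3
[2] MUL needs rd=2 wr=1: ok; after: ALU=2 MUL=0 MEM=2 BR=1, R=0, W=2
[3] BR needs rd=2 wr=0: RD_PORT; after: ALU=2 MUL=0 MEM=2 BR=1, R=0, W=2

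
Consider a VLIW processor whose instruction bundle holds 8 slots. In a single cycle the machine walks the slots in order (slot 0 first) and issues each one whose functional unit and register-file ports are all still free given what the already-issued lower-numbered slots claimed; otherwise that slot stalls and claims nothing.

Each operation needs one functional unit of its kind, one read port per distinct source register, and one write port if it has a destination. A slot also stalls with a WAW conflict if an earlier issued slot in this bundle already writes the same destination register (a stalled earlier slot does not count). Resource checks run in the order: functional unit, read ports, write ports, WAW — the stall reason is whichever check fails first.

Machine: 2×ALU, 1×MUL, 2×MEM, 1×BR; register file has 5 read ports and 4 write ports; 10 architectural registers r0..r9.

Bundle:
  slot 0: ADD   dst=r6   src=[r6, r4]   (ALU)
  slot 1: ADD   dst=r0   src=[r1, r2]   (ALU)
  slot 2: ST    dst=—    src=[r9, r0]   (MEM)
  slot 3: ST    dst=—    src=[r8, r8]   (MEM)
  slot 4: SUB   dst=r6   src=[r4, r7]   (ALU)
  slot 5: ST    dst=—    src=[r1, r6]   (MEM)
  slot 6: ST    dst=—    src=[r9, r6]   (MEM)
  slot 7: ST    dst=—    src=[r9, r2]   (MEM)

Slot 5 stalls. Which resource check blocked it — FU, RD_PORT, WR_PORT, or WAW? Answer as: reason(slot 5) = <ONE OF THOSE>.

slot 0 (ALU): ISSUE — free A1,Mu1,Ld2,B1 rp3 wp3
slot 1 (ALU): ISSUE — free A0,Mu1,Ld2,B1 rp1 wp2
slot 2 (MEM): stall RD_PORT — free A0,Mu1,Ld2,B1 rp1 wp2
slot 3 (MEM): ISSUE — free A0,Mu1,Ld1,B1 rp0 wp2
slot 4 (ALU): stall FU — free A0,Mu1,Ld1,B1 rp0 wp2
slot 5 (MEM): stall RD_PORT — free A0,Mu1,Ld1,B1 rp0 wp2
slot 6 (MEM): stall RD_PORT — free A0,Mu1,Ld1,B1 rp0 wp2
slot 7 (MEM): stall RD_PORT — free A0,Mu1,Ld1,B1 rp0 wp2

reason(slot 5) = RD_PORT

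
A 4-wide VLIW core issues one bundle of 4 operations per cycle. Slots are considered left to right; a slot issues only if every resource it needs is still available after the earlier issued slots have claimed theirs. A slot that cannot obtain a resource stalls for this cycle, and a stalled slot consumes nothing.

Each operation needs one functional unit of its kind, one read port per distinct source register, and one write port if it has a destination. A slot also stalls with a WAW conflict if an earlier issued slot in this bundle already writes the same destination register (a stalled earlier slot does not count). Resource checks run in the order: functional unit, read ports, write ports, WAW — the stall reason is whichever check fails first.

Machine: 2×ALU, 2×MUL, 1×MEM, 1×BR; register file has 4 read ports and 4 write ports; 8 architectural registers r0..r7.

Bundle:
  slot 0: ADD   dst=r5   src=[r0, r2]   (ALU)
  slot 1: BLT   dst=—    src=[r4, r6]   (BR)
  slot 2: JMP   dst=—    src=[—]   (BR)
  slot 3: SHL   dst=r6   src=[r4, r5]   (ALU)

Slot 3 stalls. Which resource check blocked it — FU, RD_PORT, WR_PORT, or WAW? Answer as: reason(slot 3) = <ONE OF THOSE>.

#0 ALU src=r0,r2 dispatched  <A:1 Mu:2 Ld:1 B:1 rd:2 wr:3>
#1 BR src=r4,r6 dispatched  <A:1 Mu:2 Ld:1 B:0 rd:0 wr:3>
#2 BR src=- held:FU  <A:1 Mu:2 Ld:1 B:0 rd:0 wr:3>
#3 ALU src=r4,r5 held:RD_PORT  <A:1 Mu:2 Ld:1 B:0 rd:0 wr:3>

reason(slot 3) = RD_PORT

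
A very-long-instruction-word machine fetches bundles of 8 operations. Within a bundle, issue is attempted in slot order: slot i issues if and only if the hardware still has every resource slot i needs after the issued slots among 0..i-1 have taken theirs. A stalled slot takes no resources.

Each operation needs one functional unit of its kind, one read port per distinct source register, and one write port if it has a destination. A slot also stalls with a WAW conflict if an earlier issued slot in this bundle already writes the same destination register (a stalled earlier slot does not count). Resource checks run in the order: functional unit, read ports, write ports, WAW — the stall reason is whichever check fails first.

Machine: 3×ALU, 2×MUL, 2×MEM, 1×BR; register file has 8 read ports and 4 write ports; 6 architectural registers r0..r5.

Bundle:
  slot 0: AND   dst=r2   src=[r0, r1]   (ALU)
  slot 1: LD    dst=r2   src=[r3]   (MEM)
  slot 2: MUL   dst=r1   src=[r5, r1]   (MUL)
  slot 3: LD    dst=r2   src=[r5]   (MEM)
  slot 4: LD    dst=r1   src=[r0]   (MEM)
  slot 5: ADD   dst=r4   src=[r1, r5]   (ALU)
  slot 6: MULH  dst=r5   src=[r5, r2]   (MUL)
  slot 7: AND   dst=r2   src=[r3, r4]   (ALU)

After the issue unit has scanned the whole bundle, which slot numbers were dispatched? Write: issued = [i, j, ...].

#0 ALU src=r0,r1 dispatched  <A:2 Mu:2 Ld:2 B:1 rd:6 wr:3>
#1 MEM src=r3 held:WAW  <A:2 Mu:2 Ld:2 B:1 rd:6 wr:3>
#2 MUL src=r5,r1 dispatched  <A:2 Mu:1 Ld:2 B:1 rd:4 wr:2>
#3 MEM src=r5 held:WAW  <A:2 Mu:1 Ld:2 B:1 rd:4 wr:2>
#4 MEM src=r0 held:WAW  <A:2 Mu:1 Ld:2 B:1 rd:4 wr:2>
#5 ALU src=r1,r5 dispatched  <A:1 Mu:1 Ld:2 B:1 rd:2 wr:1>
#6 MUL src=r5,r2 dispatched  <A:1 Mu:0 Ld:2 B:1 rd:0 wr:0>
#7 ALU src=r3,r4 held:RD_PORT  <A:1 Mu:0 Ld:2 B:1 rd:0 wr:0>

issued = [0, 2, 5, 6]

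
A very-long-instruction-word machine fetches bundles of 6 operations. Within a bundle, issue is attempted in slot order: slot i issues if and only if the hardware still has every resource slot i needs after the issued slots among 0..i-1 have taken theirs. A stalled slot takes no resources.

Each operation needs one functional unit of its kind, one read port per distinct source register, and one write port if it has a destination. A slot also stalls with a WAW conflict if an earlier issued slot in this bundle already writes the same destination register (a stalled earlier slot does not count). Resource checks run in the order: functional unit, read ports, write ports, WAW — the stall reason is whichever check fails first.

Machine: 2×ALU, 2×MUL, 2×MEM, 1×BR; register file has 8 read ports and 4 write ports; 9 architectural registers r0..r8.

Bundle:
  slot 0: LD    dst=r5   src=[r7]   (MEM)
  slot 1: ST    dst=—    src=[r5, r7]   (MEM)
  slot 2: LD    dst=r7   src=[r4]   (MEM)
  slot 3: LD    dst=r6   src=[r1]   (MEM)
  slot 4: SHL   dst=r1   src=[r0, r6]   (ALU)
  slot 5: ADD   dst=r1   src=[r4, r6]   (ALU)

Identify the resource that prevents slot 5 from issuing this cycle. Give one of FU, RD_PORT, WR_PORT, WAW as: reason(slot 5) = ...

reason(slot 5) = WAW

(0) want 1×MEM +1rd +1wr — yes → AL2|MU2|ME1|BR1|rd7|wr3
(1) want 1×MEM +2rd +0wr — yes → AL2|MU2|ME0|BR1|rd5|wr3
(2) want 1×MEM +1rd +1wr — FU → AL2|MU2|ME0|BR1|rd5|wr3
(3) want 1×MEM +1rd +1wr — FU → AL2|MU2|ME0|BR1|rd5|wr3
(4) want 1×ALU +2rd +1wr — yes → AL1|MU2|ME0|BR1|rd3|wr2
(5) want 1×ALU +2rd +1wr — WAW → AL1|MU2|ME0|BR1|rd3|wr2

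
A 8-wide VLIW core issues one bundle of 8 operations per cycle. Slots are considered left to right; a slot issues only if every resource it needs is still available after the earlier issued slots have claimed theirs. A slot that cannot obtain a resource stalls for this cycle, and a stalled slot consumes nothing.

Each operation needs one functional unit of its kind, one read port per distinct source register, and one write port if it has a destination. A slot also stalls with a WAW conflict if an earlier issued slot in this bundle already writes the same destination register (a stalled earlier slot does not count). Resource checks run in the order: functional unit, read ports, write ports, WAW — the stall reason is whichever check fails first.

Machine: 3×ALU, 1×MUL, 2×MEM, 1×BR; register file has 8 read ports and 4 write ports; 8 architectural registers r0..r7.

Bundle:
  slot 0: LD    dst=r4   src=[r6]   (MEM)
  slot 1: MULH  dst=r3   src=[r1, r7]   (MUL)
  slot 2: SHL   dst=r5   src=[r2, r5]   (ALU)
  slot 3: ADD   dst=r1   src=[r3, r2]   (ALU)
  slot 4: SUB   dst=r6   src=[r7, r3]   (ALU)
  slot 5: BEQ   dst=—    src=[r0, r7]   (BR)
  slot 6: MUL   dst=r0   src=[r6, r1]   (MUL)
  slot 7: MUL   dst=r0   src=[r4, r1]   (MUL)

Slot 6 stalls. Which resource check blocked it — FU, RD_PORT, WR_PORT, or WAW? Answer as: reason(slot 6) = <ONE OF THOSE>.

  0. MEM→r4 ⇒ go  {3A/1Mu/1Ld/1B | 7r 3w}
  1. MUL→r3 ⇒ go  {3A/0Mu/1Ld/1B | 5r 2w}
  2. ALU→r5 ⇒ go  {2A/0Mu/1Ld/1B | 3r 1w}
  3. ALU→r1 ⇒ go  {1A/0Mu/1Ld/1B | 1r 0w}
  4. ALU→r6 ⇒ no(RD_PORT)  {1A/0Mu/1Ld/1B | 1r 0w}
  5. BR ⇒ no(RD_PORT)  {1A/0Mu/1Ld/1B | 1r 0w}
  6. MUL→r0 ⇒ no(FU)  {1A/0Mu/1Ld/1B | 1r 0w}
  7. MUL→r0 ⇒ no(FU)  {1A/0Mu/1Ld/1B | 1r 0w}

reason(slot 6) = FU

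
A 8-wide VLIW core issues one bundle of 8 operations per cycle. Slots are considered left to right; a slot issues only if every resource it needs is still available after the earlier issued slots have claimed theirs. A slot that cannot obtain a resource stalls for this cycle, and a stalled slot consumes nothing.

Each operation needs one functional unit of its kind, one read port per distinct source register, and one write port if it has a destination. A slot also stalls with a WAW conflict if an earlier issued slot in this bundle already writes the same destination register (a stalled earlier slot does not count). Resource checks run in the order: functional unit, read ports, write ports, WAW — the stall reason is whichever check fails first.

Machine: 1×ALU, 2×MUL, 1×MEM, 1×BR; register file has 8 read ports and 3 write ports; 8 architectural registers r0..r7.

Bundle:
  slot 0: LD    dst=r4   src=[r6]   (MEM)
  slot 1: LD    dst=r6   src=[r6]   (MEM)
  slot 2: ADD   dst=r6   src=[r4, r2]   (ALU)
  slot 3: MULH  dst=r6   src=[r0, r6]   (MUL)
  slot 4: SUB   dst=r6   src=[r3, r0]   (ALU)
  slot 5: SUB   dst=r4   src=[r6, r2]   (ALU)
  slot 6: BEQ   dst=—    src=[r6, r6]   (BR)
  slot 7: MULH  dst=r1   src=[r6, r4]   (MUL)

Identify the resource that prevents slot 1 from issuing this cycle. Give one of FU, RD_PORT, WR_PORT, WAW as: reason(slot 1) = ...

slot 0 (MEM): ISSUE — free A1,Mu2,Ld0,B1 rp7 wp2
slot 1 (MEM): stall FU — free A1,Mu2,Ld0,B1 rp7 wp2
slot 2 (ALU): ISSUE — free A0,Mu2,Ld0,B1 rp5 wp1
slot 3 (MUL): stall WAW — free A0,Mu2,Ld0,B1 rp5 wp1
slot 4 (ALU): stall FU — free A0,Mu2,Ld0,B1 rp5 wp1
slot 5 (ALU): stall FU — free A0,Mu2,Ld0,B1 rp5 wp1
slot 6 (BR): ISSUE — free A0,Mu2,Ld0,B0 rp4 wp1
slot 7 (MUL): ISSUE — free A0,Mu1,Ld0,B0 rp2 wp0

reason(slot 1) = FU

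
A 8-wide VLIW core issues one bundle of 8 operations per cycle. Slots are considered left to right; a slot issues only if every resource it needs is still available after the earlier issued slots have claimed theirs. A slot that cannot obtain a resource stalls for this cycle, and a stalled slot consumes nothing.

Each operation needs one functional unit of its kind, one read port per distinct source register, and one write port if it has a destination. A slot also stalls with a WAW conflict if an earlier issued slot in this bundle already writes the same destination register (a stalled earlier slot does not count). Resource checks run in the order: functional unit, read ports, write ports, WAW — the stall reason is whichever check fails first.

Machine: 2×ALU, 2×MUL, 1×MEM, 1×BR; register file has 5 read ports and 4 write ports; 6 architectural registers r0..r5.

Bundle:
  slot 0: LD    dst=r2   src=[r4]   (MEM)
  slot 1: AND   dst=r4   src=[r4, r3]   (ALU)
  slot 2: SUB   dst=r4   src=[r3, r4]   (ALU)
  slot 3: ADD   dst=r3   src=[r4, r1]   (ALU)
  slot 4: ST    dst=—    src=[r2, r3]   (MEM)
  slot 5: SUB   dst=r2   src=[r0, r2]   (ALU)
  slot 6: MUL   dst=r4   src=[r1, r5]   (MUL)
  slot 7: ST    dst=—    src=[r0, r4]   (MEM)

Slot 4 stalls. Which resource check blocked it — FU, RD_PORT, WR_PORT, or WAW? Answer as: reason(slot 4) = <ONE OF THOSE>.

(0) want 1×MEM +1rd +1wr — yes → AL2|MU2|ME0|BR1|rd4|wr3
(1) want 1×ALU +2rd +1wr — yes → AL1|MU2|ME0|BR1|rd2|wr2
(2) want 1×ALU +2rd +1wr — WAW → AL1|MU2|ME0|BR1|rd2|wr2
(3) want 1×ALU +2rd +1wr — yes → AL0|MU2|ME0|BR1|rd0|wr1
(4) want 1×MEM +2rd +0wr — FU → AL0|MU2|ME0|BR1|rd0|wr1
(5) want 1×ALU +2rd +1wr — FU → AL0|MU2|ME0|BR1|rd0|wr1
(6) want 1×MUL +2rd +1wr — RD_PORT → AL0|MU2|ME0|BR1|rd0|wr1
(7) want 1×MEM +2rd +0wr — FU → AL0|MU2|ME0|BR1|rd0|wr1

reason(slot 4) = FU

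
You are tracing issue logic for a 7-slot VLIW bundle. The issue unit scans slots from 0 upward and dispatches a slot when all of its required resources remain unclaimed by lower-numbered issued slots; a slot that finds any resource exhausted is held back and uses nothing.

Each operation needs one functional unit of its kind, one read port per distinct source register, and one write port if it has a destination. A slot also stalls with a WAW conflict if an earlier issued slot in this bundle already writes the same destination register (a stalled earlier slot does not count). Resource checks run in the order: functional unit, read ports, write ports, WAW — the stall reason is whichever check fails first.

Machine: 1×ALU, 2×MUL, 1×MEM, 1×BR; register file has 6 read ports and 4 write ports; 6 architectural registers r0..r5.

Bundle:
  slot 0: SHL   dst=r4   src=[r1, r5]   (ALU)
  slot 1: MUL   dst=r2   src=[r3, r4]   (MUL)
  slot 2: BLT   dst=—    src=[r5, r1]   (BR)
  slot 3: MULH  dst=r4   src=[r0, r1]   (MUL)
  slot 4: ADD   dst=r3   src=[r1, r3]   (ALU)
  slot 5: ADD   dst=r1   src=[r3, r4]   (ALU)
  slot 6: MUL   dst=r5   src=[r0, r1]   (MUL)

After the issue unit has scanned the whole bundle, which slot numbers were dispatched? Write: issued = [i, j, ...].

(0) want 1×ALU +2rd +1wr — yes → AL0|MU2|ME1|BR1|rd4|wr3
(1) want 1×MUL +2rd +1wr — yes → AL0|MU1|ME1|BR1|rd2|wr2
(2) want 1×BR +2rd +0wr — yes → AL0|MU1|ME1|BR0|rd0|wr2
(3) want 1×MUL +2rd +1wr — RD_PORT → AL0|MU1|ME1|BR0|rd0|wr2
(4) want 1×ALU +2rd +1wr — FU → AL0|MU1|ME1|BR0|rd0|wr2
(5) want 1×ALU +2rd +1wr — FU → AL0|MU1|ME1|BR0|rd0|wr2
(6) want 1×MUL +2rd +1wr — RD_PORT → AL0|MU1|ME1|BR0|rd0|wr2

issued = [0, 1, 2]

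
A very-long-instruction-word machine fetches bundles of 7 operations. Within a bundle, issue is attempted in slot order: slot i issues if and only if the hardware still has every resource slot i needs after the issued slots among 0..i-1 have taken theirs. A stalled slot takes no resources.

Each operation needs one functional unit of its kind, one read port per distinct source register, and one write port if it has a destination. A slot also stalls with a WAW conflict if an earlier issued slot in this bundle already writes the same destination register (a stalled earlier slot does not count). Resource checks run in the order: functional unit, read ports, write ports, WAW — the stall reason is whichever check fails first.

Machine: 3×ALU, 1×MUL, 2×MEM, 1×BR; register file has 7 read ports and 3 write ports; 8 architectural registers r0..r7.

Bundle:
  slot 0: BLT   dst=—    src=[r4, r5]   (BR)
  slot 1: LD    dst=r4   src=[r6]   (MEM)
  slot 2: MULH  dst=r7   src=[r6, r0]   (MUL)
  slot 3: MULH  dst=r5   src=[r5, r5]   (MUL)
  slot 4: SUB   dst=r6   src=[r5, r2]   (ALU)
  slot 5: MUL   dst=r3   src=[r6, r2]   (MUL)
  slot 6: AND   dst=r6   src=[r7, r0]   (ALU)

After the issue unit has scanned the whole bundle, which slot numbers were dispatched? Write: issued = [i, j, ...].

issued = [0, 1, 2, 4]

slot 0 (BR): ISSUE — free A3,Mu1,Ld2,B0 rp5 wp3
slot 1 (MEM): ISSUE — free A3,Mu1,Ld1,B0 rp4 wp2
slot 2 (MUL): ISSUE — free A3,Mu0,Ld1,B0 rp2 wp1
slot 3 (MUL): stall FU — free A3,Mu0,Ld1,B0 rp2 wp1
slot 4 (ALU): ISSUE — free A2,Mu0,Ld1,B0 rp0 wp0
slot 5 (MUL): stall FU — free A2,Mu0,Ld1,B0 rp0 wp0
slot 6 (ALU): stall RD_PORT — free A2,Mu0,Ld1,B0 rp0 wp0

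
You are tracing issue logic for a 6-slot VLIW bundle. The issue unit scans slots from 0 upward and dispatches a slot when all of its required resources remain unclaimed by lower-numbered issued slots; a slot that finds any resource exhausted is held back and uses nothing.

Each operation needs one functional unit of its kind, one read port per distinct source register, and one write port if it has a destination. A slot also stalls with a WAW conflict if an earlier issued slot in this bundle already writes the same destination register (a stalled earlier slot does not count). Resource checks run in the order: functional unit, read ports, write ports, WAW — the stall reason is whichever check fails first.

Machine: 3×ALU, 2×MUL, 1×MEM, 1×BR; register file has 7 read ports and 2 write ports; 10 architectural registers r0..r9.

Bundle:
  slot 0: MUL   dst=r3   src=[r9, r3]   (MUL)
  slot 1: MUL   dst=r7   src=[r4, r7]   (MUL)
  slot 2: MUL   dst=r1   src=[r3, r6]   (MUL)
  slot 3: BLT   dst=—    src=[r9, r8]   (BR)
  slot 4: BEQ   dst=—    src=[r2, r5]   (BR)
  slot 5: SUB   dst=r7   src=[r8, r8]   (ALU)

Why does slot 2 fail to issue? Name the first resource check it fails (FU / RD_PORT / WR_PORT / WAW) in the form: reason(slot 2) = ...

[0] MUL needs rd=2 wr=1: ok; after: ALU=3 MUL=1 MEM=1 BR=1, R=5, W=1
[1] MUL needs rd=2 wr=1: ok; after: ALU=3 MUL=0 MEM=1 BR=1, R=3, W=0
[2] MUL needs rd=2 wr=1: FU; after: ALU=3 MUL=0 MEM=1 BR=1, R=3, W=0
[3] BR needs rd=2 wr=0: ok; after: ALU=3 MUL=0 MEM=1 BR=0, R=1, W=0
[4] BR needs rd=2 wr=0: FU; after: ALU=3 MUL=0 MEM=1 BR=0, R=1, W=0
[5] ALU needs rd=1 wr=1: WR_PORT; after: ALU=3 MUL=0 MEM=1 BR=0, R=1, W=0

reason(slot 2) = FU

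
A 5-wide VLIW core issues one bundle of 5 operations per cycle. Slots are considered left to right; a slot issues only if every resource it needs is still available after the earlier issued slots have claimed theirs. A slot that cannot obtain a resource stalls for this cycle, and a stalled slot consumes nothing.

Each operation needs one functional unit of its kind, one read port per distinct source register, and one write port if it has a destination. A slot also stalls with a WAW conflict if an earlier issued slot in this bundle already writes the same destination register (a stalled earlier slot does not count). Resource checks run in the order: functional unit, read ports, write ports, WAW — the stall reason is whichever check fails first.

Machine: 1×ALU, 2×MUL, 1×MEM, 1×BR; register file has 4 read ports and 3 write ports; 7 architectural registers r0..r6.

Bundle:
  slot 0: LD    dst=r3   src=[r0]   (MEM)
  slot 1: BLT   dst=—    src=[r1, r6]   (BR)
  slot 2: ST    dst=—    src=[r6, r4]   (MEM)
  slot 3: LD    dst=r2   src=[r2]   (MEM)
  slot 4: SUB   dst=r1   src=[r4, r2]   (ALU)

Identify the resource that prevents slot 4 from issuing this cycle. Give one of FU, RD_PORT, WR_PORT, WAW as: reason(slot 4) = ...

reason(slot 4) = RD_PORT

  0. MEM→r3 ⇒ go  {1A/2Mu/0Ld/1B | 3r 2w}
  1. BR ⇒ go  {1A/2Mu/0Ld/0B | 1r 2w}
  2. MEM ⇒ no(FU)  {1A/2Mu/0Ld/0B | 1r 2w}
  3. MEM→r2 ⇒ no(FU)  {1A/2Mu/0Ld/0B | 1r 2w}
  4. ALU→r1 ⇒ no(RD_PORT)  {1A/2Mu/0Ld/0B | 1r 2w}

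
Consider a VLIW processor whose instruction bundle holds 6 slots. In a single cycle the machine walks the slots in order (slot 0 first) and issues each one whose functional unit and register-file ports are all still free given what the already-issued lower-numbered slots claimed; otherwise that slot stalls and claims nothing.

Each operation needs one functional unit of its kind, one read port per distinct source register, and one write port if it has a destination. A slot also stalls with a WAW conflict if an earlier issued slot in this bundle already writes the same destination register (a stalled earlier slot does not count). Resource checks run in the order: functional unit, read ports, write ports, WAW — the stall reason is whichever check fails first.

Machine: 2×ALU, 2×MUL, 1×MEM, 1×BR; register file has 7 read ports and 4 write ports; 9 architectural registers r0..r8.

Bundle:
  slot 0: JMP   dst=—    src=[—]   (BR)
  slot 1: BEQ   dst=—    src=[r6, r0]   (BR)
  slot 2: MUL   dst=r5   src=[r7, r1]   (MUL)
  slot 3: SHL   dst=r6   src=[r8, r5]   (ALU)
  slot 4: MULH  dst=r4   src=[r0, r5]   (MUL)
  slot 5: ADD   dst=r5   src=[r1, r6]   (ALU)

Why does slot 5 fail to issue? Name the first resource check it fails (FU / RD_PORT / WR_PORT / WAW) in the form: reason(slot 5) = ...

#0 BR src=- dispatched  <A:2 Mu:2 Ld:1 B:0 rd:7 wr:4>
#1 BR src=r6,r0 held:FU  <A:2 Mu:2 Ld:1 B:0 rd:7 wr:4>
#2 MUL src=r7,r1 dispatched  <A:2 Mu:1 Ld:1 B:0 rd:5 wr:3>
#3 ALU src=r8,r5 dispatched  <A:1 Mu:1 Ld:1 B:0 rd:3 wr:2>
#4 MUL src=r0,r5 dispatched  <A:1 Mu:0 Ld:1 B:0 rd:1 wr:1>
#5 ALU src=r1,r6 held:RD_PORT  <A:1 Mu:0 Ld:1 B:0 rd:1 wr:1>

reason(slot 5) = RD_PORT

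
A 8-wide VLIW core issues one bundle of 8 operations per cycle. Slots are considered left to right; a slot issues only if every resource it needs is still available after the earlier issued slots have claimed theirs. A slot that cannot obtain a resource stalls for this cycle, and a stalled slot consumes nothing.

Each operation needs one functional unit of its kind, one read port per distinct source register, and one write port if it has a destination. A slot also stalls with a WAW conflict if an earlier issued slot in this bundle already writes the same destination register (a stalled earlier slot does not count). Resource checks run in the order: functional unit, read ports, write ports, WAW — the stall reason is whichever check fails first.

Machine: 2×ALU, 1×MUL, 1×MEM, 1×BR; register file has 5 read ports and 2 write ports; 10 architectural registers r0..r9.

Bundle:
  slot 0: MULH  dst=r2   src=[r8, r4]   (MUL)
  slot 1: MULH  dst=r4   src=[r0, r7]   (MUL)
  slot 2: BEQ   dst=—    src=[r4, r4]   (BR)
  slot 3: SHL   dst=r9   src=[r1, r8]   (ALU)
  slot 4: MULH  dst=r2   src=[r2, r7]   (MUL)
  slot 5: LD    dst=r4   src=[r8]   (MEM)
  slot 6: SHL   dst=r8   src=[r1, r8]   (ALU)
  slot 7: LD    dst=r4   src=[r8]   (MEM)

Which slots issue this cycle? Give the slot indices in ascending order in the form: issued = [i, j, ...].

(0) want 1×MUL +2rd +1wr — yes → AL2|MU0|ME1|BR1|rd3|wr1
(1) want 1×MUL +2rd +1wr — FU → AL2|MU0|ME1|BR1|rd3|wr1
(2) want 1×BR +1rd +0wr — yes → AL2|MU0|ME1|BR0|rd2|wr1
(3) want 1×ALU +2rd +1wr — yes → AL1|MU0|ME1|BR0|rd0|wr0
(4) want 1×MUL +2rd +1wr — FU → AL1|MU0|ME1|BR0|rd0|wr0
(5) want 1×MEM +1rd +1wr — RD_PORT → AL1|MU0|ME1|BR0|rd0|wr0
(6) want 1×ALU +2rd +1wr — RD_PORT → AL1|MU0|ME1|BR0|rd0|wr0
(7) want 1×MEM +1rd +1wr — RD_PORT → AL1|MU0|ME1|BR0|rd0|wr0

issued = [0, 2, 3]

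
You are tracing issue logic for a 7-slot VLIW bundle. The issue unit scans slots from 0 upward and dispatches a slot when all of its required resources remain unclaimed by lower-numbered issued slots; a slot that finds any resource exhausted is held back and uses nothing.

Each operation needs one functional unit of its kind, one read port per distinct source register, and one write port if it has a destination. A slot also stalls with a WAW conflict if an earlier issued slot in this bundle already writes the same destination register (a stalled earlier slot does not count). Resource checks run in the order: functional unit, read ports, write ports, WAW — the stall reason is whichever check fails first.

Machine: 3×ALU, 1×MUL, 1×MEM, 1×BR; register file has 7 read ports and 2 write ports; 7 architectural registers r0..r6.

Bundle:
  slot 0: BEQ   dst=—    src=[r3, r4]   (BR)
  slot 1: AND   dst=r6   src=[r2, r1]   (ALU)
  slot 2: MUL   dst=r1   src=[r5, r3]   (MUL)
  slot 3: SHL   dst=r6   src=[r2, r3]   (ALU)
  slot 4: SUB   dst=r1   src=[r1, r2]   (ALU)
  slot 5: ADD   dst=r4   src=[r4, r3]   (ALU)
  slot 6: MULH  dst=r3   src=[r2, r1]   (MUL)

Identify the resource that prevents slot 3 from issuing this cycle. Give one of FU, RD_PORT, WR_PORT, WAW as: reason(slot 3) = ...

reason(slot 3) = RD_PORT

[0] BR needs rd=2 wr=0: ok; after: ALU=3 MUL=1 MEM=1 BR=0, R=5, W=2
[1] ALU needs rd=2 wr=1: ok; after: ALU=2 MUL=1 MEM=1 BR=0, R=3, W=1
[2] MUL needs rd=2 wr=1: ok; after: ALU=2 MUL=0 MEM=1 BR=0, R=1, W=0
[3] ALU needs rd=2 wr=1: RD_PORT; after: ALU=2 MUL=0 MEM=1 BR=0, R=1, W=0
[4] ALU needs rd=2 wr=1: RD_PORT; after: ALU=2 MUL=0 MEM=1 BR=0, R=1, W=0
[5] ALU needs rd=2 wr=1: RD_PORT; after: ALU=2 MUL=0 MEM=1 BR=0, R=1, W=0
[6] MUL needs rd=2 wr=1: FU; after: ALU=2 MUL=0 MEM=1 BR=0, R=1, W=0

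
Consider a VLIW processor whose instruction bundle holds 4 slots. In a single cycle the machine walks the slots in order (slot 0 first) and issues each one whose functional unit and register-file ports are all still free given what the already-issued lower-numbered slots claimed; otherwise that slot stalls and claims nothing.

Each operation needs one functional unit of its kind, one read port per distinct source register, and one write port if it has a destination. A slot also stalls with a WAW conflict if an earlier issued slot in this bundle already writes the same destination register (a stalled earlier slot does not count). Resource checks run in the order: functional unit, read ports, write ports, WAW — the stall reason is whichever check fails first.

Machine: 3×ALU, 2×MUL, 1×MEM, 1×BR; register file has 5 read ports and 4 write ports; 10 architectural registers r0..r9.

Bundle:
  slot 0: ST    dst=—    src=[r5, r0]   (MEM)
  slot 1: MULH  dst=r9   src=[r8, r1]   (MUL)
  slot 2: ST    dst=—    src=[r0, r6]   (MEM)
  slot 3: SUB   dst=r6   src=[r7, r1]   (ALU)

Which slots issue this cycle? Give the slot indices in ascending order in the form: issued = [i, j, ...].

  0. MEM ⇒ go  {3A/2Mu/0Ld/1B | 3r 4w}
  1. MUL→r9 ⇒ go  {3A/1Mu/0Ld/1B | 1r 3w}
  2. MEM ⇒ no(FU)  {3A/1Mu/0Ld/1B | 1r 3w}
  3. ALU→r6 ⇒ no(RD_PORT)  {3A/1Mu/0Ld/1B | 1r 3w}

issued = [0, 1]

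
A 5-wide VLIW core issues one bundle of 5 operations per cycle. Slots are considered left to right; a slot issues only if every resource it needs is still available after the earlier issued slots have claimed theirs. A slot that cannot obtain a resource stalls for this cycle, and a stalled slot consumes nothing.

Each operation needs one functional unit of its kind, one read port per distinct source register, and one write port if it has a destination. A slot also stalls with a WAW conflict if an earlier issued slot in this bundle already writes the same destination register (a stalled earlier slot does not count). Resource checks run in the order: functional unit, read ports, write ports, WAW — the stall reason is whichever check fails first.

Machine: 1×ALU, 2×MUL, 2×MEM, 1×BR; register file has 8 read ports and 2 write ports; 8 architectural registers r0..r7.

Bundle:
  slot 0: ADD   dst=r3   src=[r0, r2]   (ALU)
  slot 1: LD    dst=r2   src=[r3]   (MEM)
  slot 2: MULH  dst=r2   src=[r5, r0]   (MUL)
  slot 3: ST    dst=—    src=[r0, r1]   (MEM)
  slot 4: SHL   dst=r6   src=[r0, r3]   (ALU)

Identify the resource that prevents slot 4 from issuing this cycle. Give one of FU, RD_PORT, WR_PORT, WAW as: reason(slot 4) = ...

slot 0 (ALU): ISSUE — free A0,Mu2,Ld2,B1 rp6 wp1
slot 1 (MEM): ISSUE — free A0,Mu2,Ld1,B1 rp5 wp0
slot 2 (MUL): stall WR_PORT — free A0,Mu2,Ld1,B1 rp5 wp0
slot 3 (MEM): ISSUE — free A0,Mu2,Ld0,B1 rp3 wp0
slot 4 (ALU): stall FU — free A0,Mu2,Ld0,B1 rp3 wp0

reason(slot 4) = FU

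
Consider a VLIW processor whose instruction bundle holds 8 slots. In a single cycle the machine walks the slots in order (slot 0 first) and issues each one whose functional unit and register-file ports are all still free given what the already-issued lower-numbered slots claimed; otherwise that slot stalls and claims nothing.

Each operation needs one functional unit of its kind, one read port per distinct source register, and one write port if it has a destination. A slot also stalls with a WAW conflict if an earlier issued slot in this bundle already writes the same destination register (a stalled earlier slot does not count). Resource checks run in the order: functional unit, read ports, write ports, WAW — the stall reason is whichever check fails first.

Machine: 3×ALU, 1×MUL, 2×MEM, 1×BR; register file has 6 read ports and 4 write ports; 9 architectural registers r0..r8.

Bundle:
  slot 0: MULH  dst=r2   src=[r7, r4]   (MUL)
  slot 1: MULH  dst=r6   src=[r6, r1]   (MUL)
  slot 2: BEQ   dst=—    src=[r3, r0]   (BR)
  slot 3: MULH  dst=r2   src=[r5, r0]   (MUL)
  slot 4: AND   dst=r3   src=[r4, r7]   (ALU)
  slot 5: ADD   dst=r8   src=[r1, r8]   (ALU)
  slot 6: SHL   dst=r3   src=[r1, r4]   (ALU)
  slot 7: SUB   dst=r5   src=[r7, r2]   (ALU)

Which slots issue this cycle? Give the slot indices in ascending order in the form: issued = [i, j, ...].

  0. MUL→r2 ⇒ go  {3A/0Mu/2Ld/1B | 4r 3w}
  1. MUL→r6 ⇒ no(FU)  {3A/0Mu/2Ld/1B | 4r 3w}
  2. BR ⇒ go  {3A/0Mu/2Ld/0B | 2r 3w}
  3. MUL→r2 ⇒ no(FU)  {3A/0Mu/2Ld/0B | 2r 3w}
  4. ALU→r3 ⇒ go  {2A/0Mu/2Ld/0B | 0r 2w}
  5. ALU→r8 ⇒ no(RD_PORT)  {2A/0Mu/2Ld/0B | 0r 2w}
  6. ALU→r3 ⇒ no(RD_PORT)  {2A/0Mu/2Ld/0B | 0r 2w}
  7. ALU→r5 ⇒ no(RD_PORT)  {2A/0Mu/2Ld/0B | 0r 2w}

issued = [0, 2, 4]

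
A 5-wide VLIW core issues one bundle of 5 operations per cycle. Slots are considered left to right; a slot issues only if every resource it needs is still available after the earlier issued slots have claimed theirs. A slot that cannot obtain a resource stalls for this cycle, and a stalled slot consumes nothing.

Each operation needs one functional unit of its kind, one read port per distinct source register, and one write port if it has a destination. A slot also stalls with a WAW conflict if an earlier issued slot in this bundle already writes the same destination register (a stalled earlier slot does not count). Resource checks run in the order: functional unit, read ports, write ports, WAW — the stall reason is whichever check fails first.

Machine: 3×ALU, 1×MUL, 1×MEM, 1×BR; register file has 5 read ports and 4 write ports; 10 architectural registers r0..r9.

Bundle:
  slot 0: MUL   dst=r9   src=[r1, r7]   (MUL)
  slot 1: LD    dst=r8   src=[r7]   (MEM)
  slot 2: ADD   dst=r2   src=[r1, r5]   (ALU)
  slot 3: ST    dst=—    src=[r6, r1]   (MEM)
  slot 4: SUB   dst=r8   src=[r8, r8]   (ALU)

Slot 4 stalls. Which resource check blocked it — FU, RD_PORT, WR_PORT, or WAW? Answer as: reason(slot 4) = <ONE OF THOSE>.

reason(slot 4) = RD_PORT

#0 MUL src=r1,r7 dispatched  <A:3 Mu:0 Ld:1 B:1 rd:3 wr:3>
#1 MEM src=r7 dispatched  <A:3 Mu:0 Ld:0 B:1 rd:2 wr:2>
#2 ALU src=r1,r5 dispatched  <A:2 Mu:0 Ld:0 B:1 rd:0 wr:1>
#3 MEM src=r6,r1 held:FU  <A:2 Mu:0 Ld:0 B:1 rd:0 wr:1>
#4 ALU src=r8,r8 held:RD_PORT  <A:2 Mu:0 Ld:0 B:1 rd:0 wr:1>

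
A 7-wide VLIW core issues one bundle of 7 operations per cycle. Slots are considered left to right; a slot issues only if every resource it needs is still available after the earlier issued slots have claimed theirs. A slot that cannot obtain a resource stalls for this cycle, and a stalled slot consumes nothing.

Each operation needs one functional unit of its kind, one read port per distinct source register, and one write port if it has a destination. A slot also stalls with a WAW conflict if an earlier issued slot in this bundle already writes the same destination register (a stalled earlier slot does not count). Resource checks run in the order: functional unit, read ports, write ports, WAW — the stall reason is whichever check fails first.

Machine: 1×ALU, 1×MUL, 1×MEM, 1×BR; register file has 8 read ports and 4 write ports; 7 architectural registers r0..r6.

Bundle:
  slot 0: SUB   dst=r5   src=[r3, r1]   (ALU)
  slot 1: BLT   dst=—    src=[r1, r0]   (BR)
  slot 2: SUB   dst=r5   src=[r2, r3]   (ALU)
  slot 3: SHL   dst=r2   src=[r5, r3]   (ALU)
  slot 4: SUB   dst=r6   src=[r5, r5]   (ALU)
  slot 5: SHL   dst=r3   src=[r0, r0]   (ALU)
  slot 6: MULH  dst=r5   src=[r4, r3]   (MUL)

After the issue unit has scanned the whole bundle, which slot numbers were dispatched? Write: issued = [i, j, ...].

issued = [0, 1]

slot 0 (ALU): ISSUE — free A0,Mu1,Ld1,B1 rp6 wp3
slot 1 (BR): ISSUE — free A0,Mu1,Ld1,B0 rp4 wp3
slot 2 (ALU): stall FU — free A0,Mu1,Ld1,B0 rp4 wp3
slot 3 (ALU): stall FU — free A0,Mu1,Ld1,B0 rp4 wp3
slot 4 (ALU): stall FU — free A0,Mu1,Ld1,B0 rp4 wp3
slot 5 (ALU): stall FU — free A0,Mu1,Ld1,B0 rp4 wp3
slot 6 (MUL): stall WAW — free A0,Mu1,Ld1,B0 rp4 wp3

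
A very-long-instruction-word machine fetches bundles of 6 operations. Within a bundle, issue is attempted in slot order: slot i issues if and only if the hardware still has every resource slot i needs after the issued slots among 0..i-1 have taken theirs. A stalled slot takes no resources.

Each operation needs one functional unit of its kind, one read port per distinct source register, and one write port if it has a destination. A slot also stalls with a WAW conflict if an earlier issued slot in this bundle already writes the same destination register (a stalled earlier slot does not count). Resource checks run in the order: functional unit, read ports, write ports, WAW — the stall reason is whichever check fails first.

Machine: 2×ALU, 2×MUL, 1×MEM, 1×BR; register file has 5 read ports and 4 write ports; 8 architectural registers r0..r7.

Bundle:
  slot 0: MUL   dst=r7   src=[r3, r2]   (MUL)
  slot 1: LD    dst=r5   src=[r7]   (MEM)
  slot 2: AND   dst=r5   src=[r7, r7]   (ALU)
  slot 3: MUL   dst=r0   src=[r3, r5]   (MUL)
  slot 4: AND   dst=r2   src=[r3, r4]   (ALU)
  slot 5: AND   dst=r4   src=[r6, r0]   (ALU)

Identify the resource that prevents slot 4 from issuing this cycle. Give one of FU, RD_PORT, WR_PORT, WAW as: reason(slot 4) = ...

reason(slot 4) = RD_PORT

slot 0 (MUL): ISSUE — free A2,Mu1,Ld1,B1 rp3 wp3
slot 1 (MEM): ISSUE — free A2,Mu1,Ld0,B1 rp2 wp2
slot 2 (ALU): stall WAW — free A2,Mu1,Ld0,B1 rp2 wp2
slot 3 (MUL): ISSUE — free A2,Mu0,Ld0,B1 rp0 wp1
slot 4 (ALU): stall RD_PORT — free A2,Mu0,Ld0,B1 rp0 wp1
slot 5 (ALU): stall RD_PORT — free A2,Mu0,Ld0,B1 rp0 wp1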